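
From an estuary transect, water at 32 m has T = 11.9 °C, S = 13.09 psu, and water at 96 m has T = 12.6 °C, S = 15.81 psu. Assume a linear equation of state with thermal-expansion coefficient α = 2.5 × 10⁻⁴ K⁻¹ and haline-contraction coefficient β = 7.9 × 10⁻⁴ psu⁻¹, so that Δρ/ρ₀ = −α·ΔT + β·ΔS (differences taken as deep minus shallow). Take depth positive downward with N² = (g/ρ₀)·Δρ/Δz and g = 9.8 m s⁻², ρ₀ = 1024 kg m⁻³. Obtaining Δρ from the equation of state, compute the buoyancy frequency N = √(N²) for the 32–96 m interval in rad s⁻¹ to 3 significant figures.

ΔT = +0.7 K, ΔS = +2.72 psu (deep − shallow).
Δρ/ρ₀ = −αΔT + βΔS = -1.75 × 10⁻⁴ + 2.1488 × 10⁻³ = 1.9738 × 10⁻³, so Δρ ≈ 2.021 kg m⁻³.
N² = (g/ρ₀)·Δρ/Δz = g·(Δρ/ρ₀)/Δz = 9.8 × 1.9738 × 10⁻³ / 64 = 3.0224 × 10⁻⁴ s⁻².
N = √(3.0224 × 10⁻⁴) = 0.017385 rad s⁻¹ ≈ 0.0174 rad s⁻¹.

0.0174 rad s⁻¹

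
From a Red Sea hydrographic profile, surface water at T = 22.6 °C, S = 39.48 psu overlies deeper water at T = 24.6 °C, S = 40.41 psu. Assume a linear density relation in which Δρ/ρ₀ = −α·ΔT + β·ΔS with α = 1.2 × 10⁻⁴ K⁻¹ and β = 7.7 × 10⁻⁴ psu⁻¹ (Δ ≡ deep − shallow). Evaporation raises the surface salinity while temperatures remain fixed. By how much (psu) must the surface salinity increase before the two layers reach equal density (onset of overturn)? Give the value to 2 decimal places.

0.62 psu

Neutral buoyancy requires −α(T_deep − T_surf) + β(S_deep − S_surf′) = 0.
S_surf′ = S_deep − (α/β)·ΔT = 40.41 − (1.2 × 10⁻⁴/7.7 × 10⁻⁴)·(+2.0) = 40.0983 psu.
Increase required: 40.0983 − 39.48 = 0.6183 psu.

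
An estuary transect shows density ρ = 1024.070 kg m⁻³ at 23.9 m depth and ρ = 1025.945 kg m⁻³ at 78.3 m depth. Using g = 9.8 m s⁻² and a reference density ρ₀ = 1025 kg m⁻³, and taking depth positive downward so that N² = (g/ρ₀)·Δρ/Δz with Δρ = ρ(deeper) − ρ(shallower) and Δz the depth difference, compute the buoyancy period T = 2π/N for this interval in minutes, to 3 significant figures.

5.77 min

Δρ = 1025.945 − 1024.070 = 1.875 kg m⁻³ over Δz = 78.3 − 23.9 = 54.4 m.
N² = (9.8/1025) × (1.875/54.4) = 3.2954 × 10⁻⁴ s⁻².
N = √(3.2954 × 10⁻⁴) = 0.018153 rad s⁻¹, so T = 2π/N = 346.12 s = 5.7687 min ≈ 5.77 min.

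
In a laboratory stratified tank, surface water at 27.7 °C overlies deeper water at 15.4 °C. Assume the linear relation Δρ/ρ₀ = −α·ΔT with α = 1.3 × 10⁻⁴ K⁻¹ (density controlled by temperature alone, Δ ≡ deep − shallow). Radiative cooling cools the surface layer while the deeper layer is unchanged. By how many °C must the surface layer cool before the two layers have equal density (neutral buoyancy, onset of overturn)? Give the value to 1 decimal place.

With temperature the only control, equal density requires T_surf′ = T_deep.
T_surf′ = 15.4 °C.
Cooling required: 27.7 − 15.4 = 12.3 °C.

12.3 °C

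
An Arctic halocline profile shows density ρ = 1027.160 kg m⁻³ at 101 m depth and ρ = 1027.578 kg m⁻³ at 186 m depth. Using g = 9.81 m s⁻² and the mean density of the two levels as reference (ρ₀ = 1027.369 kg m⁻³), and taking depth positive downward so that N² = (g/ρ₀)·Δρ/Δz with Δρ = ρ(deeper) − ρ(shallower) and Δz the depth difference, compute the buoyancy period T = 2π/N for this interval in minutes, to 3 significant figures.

Δρ = 1027.578 − 1027.160 = 0.418 kg m⁻³ over Δz = 186 − 101 = 85 m.
N² = (9.81/1027.369) × (0.418/85) = 4.6957 × 10⁻⁵ s⁻².
N = √(4.6957 × 10⁻⁵) = 6.8525 × 10⁻³ rad s⁻¹, so T = 2π/N = 916.92 s = 15.282 min ≈ 15.3 min.
N² > 0, so the interval is statically stable.

15.3 min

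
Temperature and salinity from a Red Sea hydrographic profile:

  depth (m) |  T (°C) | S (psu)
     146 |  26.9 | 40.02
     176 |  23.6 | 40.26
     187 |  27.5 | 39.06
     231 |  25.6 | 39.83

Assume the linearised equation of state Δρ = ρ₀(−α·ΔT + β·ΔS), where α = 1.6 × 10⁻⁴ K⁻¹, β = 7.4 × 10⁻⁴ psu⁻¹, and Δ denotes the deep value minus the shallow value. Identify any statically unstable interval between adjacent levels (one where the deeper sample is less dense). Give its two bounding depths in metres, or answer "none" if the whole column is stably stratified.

176–187 m

Evaluate Δρ/ρ₀ = −αΔT + βΔS across each adjacent pair:
  146–176 m: −αΔT+βΔS = −(1.6 × 10⁻⁴)(-3.3)+(7.4 × 10⁻⁴)(+0.24) = 7.1 × 10⁻⁴ → stable
  176–187 m: −αΔT+βΔS = −(1.6 × 10⁻⁴)(+3.9)+(7.4 × 10⁻⁴)(-1.20) = -1.5 × 10⁻³ → UNSTABLE
  187–231 m: −αΔT+βΔS = −(1.6 × 10⁻⁴)(-1.9)+(7.4 × 10⁻⁴)(+0.77) = 8.7 × 10⁻⁴ → stable
The 176–187 m interval has Δρ < 0: lighter water underlies denser water.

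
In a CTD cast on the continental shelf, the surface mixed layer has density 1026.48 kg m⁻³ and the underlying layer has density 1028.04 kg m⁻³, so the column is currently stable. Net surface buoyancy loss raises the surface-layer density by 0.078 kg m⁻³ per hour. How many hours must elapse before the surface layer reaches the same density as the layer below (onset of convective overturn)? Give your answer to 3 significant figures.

20.0 hours

Density deficit of the surface layer: 1028.04 − 1026.48 = 1.56 kg m⁻³.
Required change = 1.56 / 0.078 = 20.0 hours.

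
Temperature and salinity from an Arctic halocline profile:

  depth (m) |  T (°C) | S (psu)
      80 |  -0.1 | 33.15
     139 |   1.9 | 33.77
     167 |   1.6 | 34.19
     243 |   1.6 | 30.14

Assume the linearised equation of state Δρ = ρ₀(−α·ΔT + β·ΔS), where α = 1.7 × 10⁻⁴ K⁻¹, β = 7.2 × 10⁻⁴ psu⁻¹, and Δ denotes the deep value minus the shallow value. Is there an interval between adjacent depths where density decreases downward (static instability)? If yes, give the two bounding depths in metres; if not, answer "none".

167–243 m

Evaluate Δρ/ρ₀ = −αΔT + βΔS across each adjacent pair:
  80–139 m: −αΔT+βΔS = −(1.7 × 10⁻⁴)(+2.0)+(7.2 × 10⁻⁴)(+0.62) = 1.1 × 10⁻⁴ → stable
  139–167 m: −αΔT+βΔS = −(1.7 × 10⁻⁴)(-0.3)+(7.2 × 10⁻⁴)(+0.42) = 3.5 × 10⁻⁴ → stable
  167–243 m: −αΔT+βΔS = −(1.7 × 10⁻⁴)(+0.0)+(7.2 × 10⁻⁴)(-4.05) = -2.9 × 10⁻³ → UNSTABLE
The 167–243 m interval has Δρ < 0: lighter water underlies denser water.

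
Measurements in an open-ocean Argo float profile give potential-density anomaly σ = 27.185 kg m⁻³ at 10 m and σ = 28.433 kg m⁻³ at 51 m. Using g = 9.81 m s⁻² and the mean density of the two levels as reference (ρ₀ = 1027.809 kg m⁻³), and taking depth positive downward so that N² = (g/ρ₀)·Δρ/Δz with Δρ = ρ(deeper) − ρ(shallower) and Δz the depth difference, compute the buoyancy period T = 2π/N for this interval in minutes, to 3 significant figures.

Δρ = 1028.433 − 1027.185 = 1.248 kg m⁻³ over Δz = 51 − 10 = 41 m.
N² = (9.81/1027.809) × (1.248/41) = 2.9053 × 10⁻⁴ s⁻².
N = √(2.9053 × 10⁻⁴) = 0.017045 rad s⁻¹, so T = 2π/N = 368.62 s = 6.1437 min ≈ 6.14 min.

6.14 min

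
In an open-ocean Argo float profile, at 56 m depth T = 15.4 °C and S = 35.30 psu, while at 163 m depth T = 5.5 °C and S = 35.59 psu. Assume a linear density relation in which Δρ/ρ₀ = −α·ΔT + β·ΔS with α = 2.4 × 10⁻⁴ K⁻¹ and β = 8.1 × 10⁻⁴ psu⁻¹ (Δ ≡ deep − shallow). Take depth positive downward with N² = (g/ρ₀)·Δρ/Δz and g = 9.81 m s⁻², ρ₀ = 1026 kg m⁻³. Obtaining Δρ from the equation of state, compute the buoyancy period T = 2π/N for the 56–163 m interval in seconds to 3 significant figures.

ΔT = -9.9 K, ΔS = +0.29 psu (deep − shallow).
Δρ/ρ₀ = −αΔT + βΔS = 2.376 × 10⁻³ + 2.349 × 10⁻⁴ = 2.6109 × 10⁻³, so Δρ ≈ 2.679 kg m⁻³.
N² = (g/ρ₀)·Δρ/Δz = g·(Δρ/ρ₀)/Δz = 9.81 × 2.6109 × 10⁻³ / 107 = 2.3937 × 10⁻⁴ s⁻².
N = √(2.3937 × 10⁻⁴) = 0.015472 rad s⁻¹ → T = 2π/N = 406.10 s ≈ 406 s.

406 s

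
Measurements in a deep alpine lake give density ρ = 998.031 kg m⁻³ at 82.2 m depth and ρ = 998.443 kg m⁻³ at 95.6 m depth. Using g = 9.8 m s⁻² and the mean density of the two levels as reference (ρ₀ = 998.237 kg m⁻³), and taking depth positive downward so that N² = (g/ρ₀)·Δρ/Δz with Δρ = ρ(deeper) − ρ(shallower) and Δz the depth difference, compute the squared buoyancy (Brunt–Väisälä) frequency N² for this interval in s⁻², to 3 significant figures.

3.02 × 10⁻⁴ s⁻²

Δρ = 998.443 − 998.031 = 0.412 kg m⁻³ over Δz = 95.6 − 82.2 = 13.4 m.
N² = (9.8/998.237) × (0.412/13.4) = 3.0185 × 10⁻⁴ s⁻² ≈ 3.02 × 10⁻⁴ s⁻².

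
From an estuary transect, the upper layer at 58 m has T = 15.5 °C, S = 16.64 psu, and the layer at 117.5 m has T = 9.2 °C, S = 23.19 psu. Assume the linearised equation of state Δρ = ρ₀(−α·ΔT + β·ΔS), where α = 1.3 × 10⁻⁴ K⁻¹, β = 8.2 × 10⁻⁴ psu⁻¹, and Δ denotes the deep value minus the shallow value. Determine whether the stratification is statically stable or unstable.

stable

ΔT = 9.2 − 15.5 = -6.3 K and ΔS = 23.19 − 16.64 = +6.55 psu (deep − shallow).
−αΔT = 8.19 × 10⁻⁴; βΔS = 5.371 × 10⁻³; sum Δρ/ρ₀ = 6.19 × 10⁻³.
Δρ/ρ₀ > 0, so Δρ > 0: deeper water is denser → statically stable.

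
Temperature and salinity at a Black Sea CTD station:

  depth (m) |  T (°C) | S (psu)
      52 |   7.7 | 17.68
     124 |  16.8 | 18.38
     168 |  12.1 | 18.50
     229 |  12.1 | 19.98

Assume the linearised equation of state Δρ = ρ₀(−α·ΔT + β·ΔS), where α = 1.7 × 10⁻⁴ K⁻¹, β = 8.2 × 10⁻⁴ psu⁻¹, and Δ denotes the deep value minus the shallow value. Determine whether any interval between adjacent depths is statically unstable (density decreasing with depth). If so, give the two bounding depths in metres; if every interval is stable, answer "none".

52–124 m

Evaluate Δρ/ρ₀ = −αΔT + βΔS across each adjacent pair:
  52–124 m: −αΔT+βΔS = −(1.7 × 10⁻⁴)(+9.1)+(8.2 × 10⁻⁴)(+0.70) = -9.7 × 10⁻⁴ → UNSTABLE
  124–168 m: −αΔT+βΔS = −(1.7 × 10⁻⁴)(-4.7)+(8.2 × 10⁻⁴)(+0.12) = 9.0 × 10⁻⁴ → stable
  168–229 m: −αΔT+βΔS = −(1.7 × 10⁻⁴)(+0.0)+(8.2 × 10⁻⁴)(+1.48) = 1.2 × 10⁻³ → stable
The 52–124 m interval has Δρ < 0: lighter water underlies denser water.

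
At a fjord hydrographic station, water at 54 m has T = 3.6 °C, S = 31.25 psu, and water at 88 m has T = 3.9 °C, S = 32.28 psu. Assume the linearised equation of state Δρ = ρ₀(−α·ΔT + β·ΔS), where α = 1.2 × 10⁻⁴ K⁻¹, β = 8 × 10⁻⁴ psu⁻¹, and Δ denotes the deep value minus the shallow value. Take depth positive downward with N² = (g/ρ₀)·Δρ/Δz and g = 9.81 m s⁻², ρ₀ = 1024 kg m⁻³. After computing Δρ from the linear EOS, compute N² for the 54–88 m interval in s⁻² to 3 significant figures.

ΔT = +0.3 K, ΔS = +1.03 psu (deep − shallow).
Δρ/ρ₀ = −αΔT + βΔS = -3.60 × 10⁻⁵ + 8.24 × 10⁻⁴ = 7.88 × 10⁻⁴, so Δρ ≈ 0.8069 kg m⁻³.
N² = (g/ρ₀)·Δρ/Δz = g·(Δρ/ρ₀)/Δz = 9.81 × 7.88 × 10⁻⁴ / 34 = 2.2736 × 10⁻⁴ s⁻² ≈ 2.27 × 10⁻⁴ s⁻².

2.27 × 10⁻⁴ s⁻²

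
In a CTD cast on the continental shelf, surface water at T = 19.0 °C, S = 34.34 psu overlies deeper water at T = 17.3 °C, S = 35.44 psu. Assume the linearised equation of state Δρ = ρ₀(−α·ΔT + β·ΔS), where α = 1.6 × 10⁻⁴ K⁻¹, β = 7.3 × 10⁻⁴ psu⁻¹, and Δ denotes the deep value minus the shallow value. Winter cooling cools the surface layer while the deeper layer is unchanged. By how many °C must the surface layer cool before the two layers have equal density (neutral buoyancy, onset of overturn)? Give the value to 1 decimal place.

6.7 °C

Neutral buoyancy requires Δρ = 0, i.e. −α(T_deep − T_surf′) + β(S_deep − S_surf) = 0.
T_surf′ = T_deep − (β/α)·ΔS = 17.3 − (7.3 × 10⁻⁴/1.6 × 10⁻⁴)·(+1.10) = 12.281 °C.
Cooling required: 19.0 − (12.281) = 6.719 °C.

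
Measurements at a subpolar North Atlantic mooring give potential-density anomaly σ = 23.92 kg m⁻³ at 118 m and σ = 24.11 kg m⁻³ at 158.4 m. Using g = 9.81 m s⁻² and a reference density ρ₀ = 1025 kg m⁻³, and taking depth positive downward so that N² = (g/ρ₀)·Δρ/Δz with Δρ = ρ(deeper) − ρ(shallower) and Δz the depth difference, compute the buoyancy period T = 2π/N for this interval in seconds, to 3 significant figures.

937 s

Δρ = 1024.11 − 1023.92 = 0.19 kg m⁻³ over Δz = 158.4 − 118 = 40.4 m.
N² = (9.81/1025) × (0.19/40.4) = 4.5011 × 10⁻⁵ s⁻².
N = √(4.5011 × 10⁻⁵) = 6.7090 × 10⁻³ rad s⁻¹, so T = 2π/N = 936.53 s ≈ 937 s.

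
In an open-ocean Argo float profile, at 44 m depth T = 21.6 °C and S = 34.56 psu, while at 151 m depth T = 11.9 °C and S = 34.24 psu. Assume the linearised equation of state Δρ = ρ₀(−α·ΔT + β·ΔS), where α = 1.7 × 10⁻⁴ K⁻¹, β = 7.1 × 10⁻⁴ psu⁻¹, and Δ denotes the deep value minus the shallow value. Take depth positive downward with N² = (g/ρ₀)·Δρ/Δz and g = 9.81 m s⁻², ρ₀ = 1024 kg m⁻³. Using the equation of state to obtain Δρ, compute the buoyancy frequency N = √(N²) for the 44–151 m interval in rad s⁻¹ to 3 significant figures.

0.0114 rad s⁻¹

ΔT = -9.7 K, ΔS = -0.32 psu (deep − shallow).
Δρ/ρ₀ = −αΔT + βΔS = 1.649 × 10⁻³ − 2.272 × 10⁻⁴ = 1.4218 × 10⁻³, so Δρ ≈ 1.456 kg m⁻³.
N² = (g/ρ₀)·Δρ/Δz = g·(Δρ/ρ₀)/Δz = 9.81 × 1.4218 × 10⁻³ / 107 = 1.3035 × 10⁻⁴ s⁻².
N = √(1.3035 × 10⁻⁴) = 0.011417 rad s⁻¹ ≈ 0.0114 rad s⁻¹.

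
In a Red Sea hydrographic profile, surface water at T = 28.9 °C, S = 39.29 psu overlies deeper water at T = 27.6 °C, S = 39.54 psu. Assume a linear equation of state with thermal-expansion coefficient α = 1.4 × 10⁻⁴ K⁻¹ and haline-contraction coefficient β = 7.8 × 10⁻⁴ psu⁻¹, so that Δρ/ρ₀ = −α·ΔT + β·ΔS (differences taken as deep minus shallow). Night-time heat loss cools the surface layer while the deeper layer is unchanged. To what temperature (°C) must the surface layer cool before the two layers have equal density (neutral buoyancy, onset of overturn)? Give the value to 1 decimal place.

Neutral buoyancy requires Δρ = 0, i.e. −α(T_deep − T_surf′) + β(S_deep − S_surf) = 0.
T_surf′ = T_deep − (β/α)·ΔS = 27.6 − (7.8 × 10⁻⁴/1.4 × 10⁻⁴)·(+0.25) = 26.207 °C.
Cooling required: 28.9 − (26.207) = 2.693 °C.

26.2 °C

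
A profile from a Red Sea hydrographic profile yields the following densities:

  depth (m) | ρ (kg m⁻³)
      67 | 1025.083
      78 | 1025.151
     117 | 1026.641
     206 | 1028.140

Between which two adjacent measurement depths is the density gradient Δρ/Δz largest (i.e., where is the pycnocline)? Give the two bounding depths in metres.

78–117 m

Compute the density gradient over each adjacent pair:
  67–78 m: Δρ/Δz = 0.068/11 = 6.2 × 10⁻³ kg m⁻⁴
  78–117 m: Δρ/Δz = 1.490/39 = 0.038 kg m⁻⁴
  117–206 m: Δρ/Δz = 1.499/89 = 0.017 kg m⁻⁴
The largest gradient is in the 78–117 m interval — the pycnocline.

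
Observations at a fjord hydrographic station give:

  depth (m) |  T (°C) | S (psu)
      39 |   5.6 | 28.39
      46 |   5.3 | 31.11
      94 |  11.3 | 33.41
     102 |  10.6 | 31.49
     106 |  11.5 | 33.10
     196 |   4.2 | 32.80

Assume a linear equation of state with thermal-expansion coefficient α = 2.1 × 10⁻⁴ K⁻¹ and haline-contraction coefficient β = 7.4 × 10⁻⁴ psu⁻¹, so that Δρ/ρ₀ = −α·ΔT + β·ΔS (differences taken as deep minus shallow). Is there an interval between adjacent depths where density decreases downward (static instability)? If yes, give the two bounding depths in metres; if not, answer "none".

94–102 m

Evaluate Δρ/ρ₀ = −αΔT + βΔS across each adjacent pair:
  39–46 m: −αΔT+βΔS = −(2.1 × 10⁻⁴)(-0.3)+(7.4 × 10⁻⁴)(+2.72) = 2.1 × 10⁻³ → stable
  46–94 m: −αΔT+βΔS = −(2.1 × 10⁻⁴)(+6.0)+(7.4 × 10⁻⁴)(+2.30) = 4.4 × 10⁻⁴ → stable
  94–102 m: −αΔT+βΔS = −(2.1 × 10⁻⁴)(-0.7)+(7.4 × 10⁻⁴)(-1.92) = -1.3 × 10⁻³ → UNSTABLE
  102–106 m: −αΔT+βΔS = −(2.1 × 10⁻⁴)(+0.9)+(7.4 × 10⁻⁴)(+1.61) = 1.0 × 10⁻³ → stable
  106–196 m: −αΔT+βΔS = −(2.1 × 10⁻⁴)(-7.3)+(7.4 × 10⁻⁴)(-0.30) = 1.3 × 10⁻³ → stable
The 94–102 m interval has Δρ < 0: lighter water underlies denser water.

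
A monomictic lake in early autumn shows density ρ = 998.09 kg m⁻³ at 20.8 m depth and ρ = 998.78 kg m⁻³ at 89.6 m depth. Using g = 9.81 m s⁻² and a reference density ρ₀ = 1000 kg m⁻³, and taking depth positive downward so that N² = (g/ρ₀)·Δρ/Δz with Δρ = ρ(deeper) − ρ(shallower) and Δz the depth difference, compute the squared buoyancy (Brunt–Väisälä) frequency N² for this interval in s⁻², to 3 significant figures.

9.84 × 10⁻⁵ s⁻²

Δρ = 998.78 − 998.09 = 0.69 kg m⁻³ over Δz = 89.6 − 20.8 = 68.8 m.
N² = (9.81/1000) × (0.69/68.8) = 9.8385 × 10⁻⁵ s⁻² ≈ 9.84 × 10⁻⁵ s⁻².
A positive N² confirms static stability across the interval.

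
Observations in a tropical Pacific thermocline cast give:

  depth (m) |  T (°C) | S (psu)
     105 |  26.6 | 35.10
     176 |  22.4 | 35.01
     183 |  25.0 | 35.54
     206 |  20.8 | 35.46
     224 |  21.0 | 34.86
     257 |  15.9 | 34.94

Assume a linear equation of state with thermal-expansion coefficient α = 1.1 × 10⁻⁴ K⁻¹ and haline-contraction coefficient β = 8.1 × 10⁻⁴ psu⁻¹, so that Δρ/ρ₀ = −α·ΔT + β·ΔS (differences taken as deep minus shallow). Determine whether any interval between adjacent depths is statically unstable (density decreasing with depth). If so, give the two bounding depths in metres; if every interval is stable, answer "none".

Evaluate Δρ/ρ₀ = −αΔT + βΔS across each adjacent pair:
  105–176 m: −αΔT+βΔS = −(1.1 × 10⁻⁴)(-4.2)+(8.1 × 10⁻⁴)(-0.09) = 3.9 × 10⁻⁴ → stable
  176–183 m: −αΔT+βΔS = −(1.1 × 10⁻⁴)(+2.6)+(8.1 × 10⁻⁴)(+0.53) = 1.4 × 10⁻⁴ → stable
  183–206 m: −αΔT+βΔS = −(1.1 × 10⁻⁴)(-4.2)+(8.1 × 10⁻⁴)(-0.08) = 4.0 × 10⁻⁴ → stable
  206–224 m: −αΔT+βΔS = −(1.1 × 10⁻⁴)(+0.2)+(8.1 × 10⁻⁴)(-0.60) = -5.1 × 10⁻⁴ → UNSTABLE
  224–257 m: −αΔT+βΔS = −(1.1 × 10⁻⁴)(-5.1)+(8.1 × 10⁻⁴)(+0.08) = 6.3 × 10⁻⁴ → stable
The 206–224 m interval has Δρ < 0: lighter water underlies denser water.

206–224 m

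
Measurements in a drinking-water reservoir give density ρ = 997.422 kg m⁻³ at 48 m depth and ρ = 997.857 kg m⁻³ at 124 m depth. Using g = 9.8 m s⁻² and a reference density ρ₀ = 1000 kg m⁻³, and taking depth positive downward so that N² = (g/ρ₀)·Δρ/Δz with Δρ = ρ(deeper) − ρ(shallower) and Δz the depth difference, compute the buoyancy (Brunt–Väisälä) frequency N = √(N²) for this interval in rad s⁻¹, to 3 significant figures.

Δρ = 997.857 − 997.422 = 0.435 kg m⁻³ over Δz = 124 − 48 = 76 m.
N² = (9.8/1000) × (0.435/76) = 5.6092 × 10⁻⁵ s⁻².
N = √(5.6092 × 10⁻⁵) = 7.4895 × 10⁻³ rad s⁻¹ ≈ 7.49 × 10⁻³ rad s⁻¹.
A positive N² confirms static stability across the interval.

7.49 × 10⁻³ rad s⁻¹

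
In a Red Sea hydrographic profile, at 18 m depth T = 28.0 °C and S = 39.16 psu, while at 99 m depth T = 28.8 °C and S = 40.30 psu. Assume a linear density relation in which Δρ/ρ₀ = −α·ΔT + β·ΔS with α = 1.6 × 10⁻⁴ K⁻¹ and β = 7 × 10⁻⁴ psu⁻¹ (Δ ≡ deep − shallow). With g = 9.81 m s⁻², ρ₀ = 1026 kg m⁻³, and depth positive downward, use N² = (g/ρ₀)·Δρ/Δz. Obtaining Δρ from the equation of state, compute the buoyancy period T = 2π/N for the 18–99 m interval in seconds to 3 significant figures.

698 s

ΔT = +0.8 K, ΔS = +1.14 psu (deep − shallow).
Δρ/ρ₀ = −αΔT + βΔS = -1.28 × 10⁻⁴ + 7.98 × 10⁻⁴ = 6.70 × 10⁻⁴, so Δρ ≈ 0.6874 kg m⁻³.
N² = (g/ρ₀)·Δρ/Δz = g·(Δρ/ρ₀)/Δz = 9.81 × 6.70 × 10⁻⁴ / 81 = 8.1144 × 10⁻⁵ s⁻².
N = √(8.1144 × 10⁻⁵) = 9.0080 × 10⁻³ rad s⁻¹ → T = 2π/N = 697.51 s ≈ 698 s.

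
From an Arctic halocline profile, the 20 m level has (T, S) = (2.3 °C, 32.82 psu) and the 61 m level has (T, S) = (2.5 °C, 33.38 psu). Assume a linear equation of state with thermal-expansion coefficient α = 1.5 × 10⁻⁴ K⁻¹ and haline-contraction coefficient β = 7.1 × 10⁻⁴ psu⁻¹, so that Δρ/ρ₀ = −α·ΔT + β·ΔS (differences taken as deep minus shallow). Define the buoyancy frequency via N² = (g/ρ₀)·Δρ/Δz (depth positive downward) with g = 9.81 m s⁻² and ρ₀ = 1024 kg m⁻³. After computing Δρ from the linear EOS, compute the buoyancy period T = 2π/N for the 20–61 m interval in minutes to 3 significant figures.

ΔT = +0.2 K, ΔS = +0.56 psu (deep − shallow).
Δρ/ρ₀ = −αΔT + βΔS = -3.00 × 10⁻⁵ + 3.976 × 10⁻⁴ = 3.676 × 10⁻⁴, so Δρ ≈ 0.3764 kg m⁻³.
N² = (g/ρ₀)·Δρ/Δz = g·(Δρ/ρ₀)/Δz = 9.81 × 3.676 × 10⁻⁴ / 41 = 8.7955 × 10⁻⁵ s⁻².
N = √(8.7955 × 10⁻⁵) = 9.3784 × 10⁻³ rad s⁻¹ → T = 2π/N = 669.96 s = 11.166 min ≈ 11.2 min.

11.2 min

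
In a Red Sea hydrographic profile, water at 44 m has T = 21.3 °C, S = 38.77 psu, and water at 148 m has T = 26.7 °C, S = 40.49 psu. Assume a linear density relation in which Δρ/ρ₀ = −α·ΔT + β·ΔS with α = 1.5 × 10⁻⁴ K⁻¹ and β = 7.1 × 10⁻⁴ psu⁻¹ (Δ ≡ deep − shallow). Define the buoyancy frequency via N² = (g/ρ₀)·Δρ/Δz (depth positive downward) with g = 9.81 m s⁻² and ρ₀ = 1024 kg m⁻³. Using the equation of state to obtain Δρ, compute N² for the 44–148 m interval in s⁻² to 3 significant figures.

ΔT = +5.4 K, ΔS = +1.72 psu (deep − shallow).
Δρ/ρ₀ = −αΔT + βΔS = -8.10 × 10⁻⁴ + 1.2212 × 10⁻³ = 4.112 × 10⁻⁴, so Δρ ≈ 0.4211 kg m⁻³.
N² = (g/ρ₀)·Δρ/Δz = g·(Δρ/ρ₀)/Δz = 9.81 × 4.112 × 10⁻⁴ / 104 = 3.8787 × 10⁻⁵ s⁻² ≈ 3.88 × 10⁻⁵ s⁻².

3.88 × 10⁻⁵ s⁻²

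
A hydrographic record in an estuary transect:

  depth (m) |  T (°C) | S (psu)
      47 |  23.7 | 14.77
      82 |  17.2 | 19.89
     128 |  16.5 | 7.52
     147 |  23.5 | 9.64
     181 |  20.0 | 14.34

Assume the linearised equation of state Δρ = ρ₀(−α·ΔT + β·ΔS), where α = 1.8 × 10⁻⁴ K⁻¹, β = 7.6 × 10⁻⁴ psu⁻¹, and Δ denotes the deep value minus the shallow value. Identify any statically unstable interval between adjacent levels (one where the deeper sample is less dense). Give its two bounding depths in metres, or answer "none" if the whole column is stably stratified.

82–128 m

Evaluate Δρ/ρ₀ = −αΔT + βΔS across each adjacent pair:
  47–82 m: −αΔT+βΔS = −(1.8 × 10⁻⁴)(-6.5)+(7.6 × 10⁻⁴)(+5.12) = 5.1 × 10⁻³ → stable
  82–128 m: −αΔT+βΔS = −(1.8 × 10⁻⁴)(-0.7)+(7.6 × 10⁻⁴)(-12.37) = -9.3 × 10⁻³ → UNSTABLE
  128–147 m: −αΔT+βΔS = −(1.8 × 10⁻⁴)(+7.0)+(7.6 × 10⁻⁴)(+2.12) = 3.5 × 10⁻⁴ → stable
  147–181 m: −αΔT+βΔS = −(1.8 × 10⁻⁴)(-3.5)+(7.6 × 10⁻⁴)(+4.70) = 4.2 × 10⁻³ → stable
The 82–128 m interval has Δρ < 0: lighter water underlies denser water.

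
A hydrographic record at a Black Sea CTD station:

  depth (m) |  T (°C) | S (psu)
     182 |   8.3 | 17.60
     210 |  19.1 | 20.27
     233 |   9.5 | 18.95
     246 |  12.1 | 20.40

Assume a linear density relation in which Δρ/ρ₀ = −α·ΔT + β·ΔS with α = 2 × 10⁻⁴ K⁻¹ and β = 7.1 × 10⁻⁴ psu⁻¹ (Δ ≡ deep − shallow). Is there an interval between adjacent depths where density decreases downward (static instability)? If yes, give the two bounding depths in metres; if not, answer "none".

Evaluate Δρ/ρ₀ = −αΔT + βΔS across each adjacent pair:
  182–210 m: −αΔT+βΔS = −(2 × 10⁻⁴)(+10.8)+(7.1 × 10⁻⁴)(+2.67) = -2.6 × 10⁻⁴ → UNSTABLE
  210–233 m: −αΔT+βΔS = −(2 × 10⁻⁴)(-9.6)+(7.1 × 10⁻⁴)(-1.32) = 9.8 × 10⁻⁴ → stable
  233–246 m: −αΔT+βΔS = −(2 × 10⁻⁴)(+2.6)+(7.1 × 10⁻⁴)(+1.45) = 5.1 × 10⁻⁴ → stable
The 182–210 m interval has Δρ < 0: lighter water underlies denser water.

182–210 m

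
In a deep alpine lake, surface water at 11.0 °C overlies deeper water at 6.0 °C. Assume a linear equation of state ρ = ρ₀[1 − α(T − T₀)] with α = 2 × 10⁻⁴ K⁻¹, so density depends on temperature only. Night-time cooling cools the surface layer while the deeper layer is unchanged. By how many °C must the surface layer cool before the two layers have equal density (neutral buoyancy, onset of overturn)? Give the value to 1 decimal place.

5.0 °C

With temperature the only control, equal density requires T_surf′ = T_deep.
T_surf′ = 6.0 °C.
Cooling required: 11.0 − 6.0 = 5.0 °C.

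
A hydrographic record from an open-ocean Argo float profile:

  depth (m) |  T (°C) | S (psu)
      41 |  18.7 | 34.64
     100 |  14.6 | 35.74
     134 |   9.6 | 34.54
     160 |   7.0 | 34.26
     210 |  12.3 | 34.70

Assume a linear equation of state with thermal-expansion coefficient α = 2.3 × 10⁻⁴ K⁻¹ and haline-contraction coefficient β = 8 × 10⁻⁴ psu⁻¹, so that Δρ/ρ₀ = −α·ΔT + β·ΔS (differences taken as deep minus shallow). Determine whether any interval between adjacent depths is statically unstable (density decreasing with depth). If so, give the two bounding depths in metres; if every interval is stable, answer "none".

160–210 m

Evaluate Δρ/ρ₀ = −αΔT + βΔS across each adjacent pair:
  41–100 m: −αΔT+βΔS = −(2.3 × 10⁻⁴)(-4.1)+(8 × 10⁻⁴)(+1.10) = 1.8 × 10⁻³ → stable
  100–134 m: −αΔT+βΔS = −(2.3 × 10⁻⁴)(-5.0)+(8 × 10⁻⁴)(-1.20) = 1.9 × 10⁻⁴ → stable
  134–160 m: −αΔT+βΔS = −(2.3 × 10⁻⁴)(-2.6)+(8 × 10⁻⁴)(-0.28) = 3.7 × 10⁻⁴ → stable
  160–210 m: −αΔT+βΔS = −(2.3 × 10⁻⁴)(+5.3)+(8 × 10⁻⁴)(+0.44) = -8.7 × 10⁻⁴ → UNSTABLE
The 160–210 m interval has Δρ < 0: lighter water underlies denser water.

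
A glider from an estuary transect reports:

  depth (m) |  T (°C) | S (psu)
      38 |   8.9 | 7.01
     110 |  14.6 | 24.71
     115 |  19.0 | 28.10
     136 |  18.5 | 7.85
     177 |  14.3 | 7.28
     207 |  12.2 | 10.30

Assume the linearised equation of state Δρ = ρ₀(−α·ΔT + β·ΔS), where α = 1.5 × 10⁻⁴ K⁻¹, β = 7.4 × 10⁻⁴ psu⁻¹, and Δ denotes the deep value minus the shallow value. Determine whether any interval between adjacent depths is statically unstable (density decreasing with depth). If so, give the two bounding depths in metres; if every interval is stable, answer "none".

Evaluate Δρ/ρ₀ = −αΔT + βΔS across each adjacent pair:
  38–110 m: −αΔT+βΔS = −(1.5 × 10⁻⁴)(+5.7)+(7.4 × 10⁻⁴)(+17.70) = 0.012 → stable
  110–115 m: −αΔT+βΔS = −(1.5 × 10⁻⁴)(+4.4)+(7.4 × 10⁻⁴)(+3.39) = 1.8 × 10⁻³ → stable
  115–136 m: −αΔT+βΔS = −(1.5 × 10⁻⁴)(-0.5)+(7.4 × 10⁻⁴)(-20.25) = -0.015 → UNSTABLE
  136–177 m: −αΔT+βΔS = −(1.5 × 10⁻⁴)(-4.2)+(7.4 × 10⁻⁴)(-0.57) = 2.1 × 10⁻⁴ → stable
  177–207 m: −αΔT+βΔS = −(1.5 × 10⁻⁴)(-2.1)+(7.4 × 10⁻⁴)(+3.02) = 2.5 × 10⁻³ → stable
The 115–136 m interval has Δρ < 0: lighter water underlies denser water.

115–136 m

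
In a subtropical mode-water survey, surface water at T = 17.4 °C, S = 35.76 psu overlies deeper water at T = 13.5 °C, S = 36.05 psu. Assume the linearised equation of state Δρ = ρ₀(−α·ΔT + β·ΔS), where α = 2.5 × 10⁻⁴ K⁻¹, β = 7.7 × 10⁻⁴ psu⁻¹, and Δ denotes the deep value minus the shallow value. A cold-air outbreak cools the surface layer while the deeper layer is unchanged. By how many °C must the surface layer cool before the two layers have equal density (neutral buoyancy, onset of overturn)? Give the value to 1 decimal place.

4.8 °C

Neutral buoyancy requires Δρ = 0, i.e. −α(T_deep − T_surf′) + β(S_deep − S_surf) = 0.
T_surf′ = T_deep − (β/α)·ΔS = 13.5 − (7.7 × 10⁻⁴/2.5 × 10⁻⁴)·(+0.29) = 12.607 °C.
Cooling required: 17.4 − (12.607) = 4.793 °C.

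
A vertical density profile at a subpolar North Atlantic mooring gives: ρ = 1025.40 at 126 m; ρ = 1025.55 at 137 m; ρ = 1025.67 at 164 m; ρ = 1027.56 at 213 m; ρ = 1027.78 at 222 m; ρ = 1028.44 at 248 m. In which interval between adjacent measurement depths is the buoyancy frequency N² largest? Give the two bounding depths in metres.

164–213 m

Compute the density gradient over each adjacent pair:
  126–137 m: Δρ/Δz = 0.15/11 = 0.014 kg m⁻⁴
  137–164 m: Δρ/Δz = 0.12/27 = 4.4 × 10⁻³ kg m⁻⁴
  164–213 m: Δρ/Δz = 1.89/49 = 0.039 kg m⁻⁴
  213–222 m: Δρ/Δz = 0.22/9 = 0.024 kg m⁻⁴
  222–248 m: Δρ/Δz = 0.66/26 = 0.025 kg m⁻⁴
The largest gradient is in the 164–213 m interval — the pycnocline.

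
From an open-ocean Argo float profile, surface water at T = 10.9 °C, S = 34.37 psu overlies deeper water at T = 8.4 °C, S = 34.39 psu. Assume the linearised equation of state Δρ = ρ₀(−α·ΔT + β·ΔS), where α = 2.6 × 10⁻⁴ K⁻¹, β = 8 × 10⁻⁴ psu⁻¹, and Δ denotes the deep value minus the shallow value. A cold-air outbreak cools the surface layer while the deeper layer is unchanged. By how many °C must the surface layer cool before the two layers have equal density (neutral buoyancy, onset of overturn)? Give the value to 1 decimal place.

Neutral buoyancy requires Δρ = 0, i.e. −α(T_deep − T_surf′) + β(S_deep − S_surf) = 0.
T_surf′ = T_deep − (β/α)·ΔS = 8.4 − (8 × 10⁻⁴/2.6 × 10⁻⁴)·(+0.02) = 8.338 °C.
Cooling required: 10.9 − (8.338) = 2.562 °C.

2.6 °C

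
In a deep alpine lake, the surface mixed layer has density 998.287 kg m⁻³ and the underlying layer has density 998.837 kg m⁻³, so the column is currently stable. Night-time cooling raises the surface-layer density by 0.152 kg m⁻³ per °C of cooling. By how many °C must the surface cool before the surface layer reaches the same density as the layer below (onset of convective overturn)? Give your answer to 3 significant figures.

3.62 °C

Density deficit of the surface layer: 998.837 − 998.287 = 0.55 kg m⁻³.
Required change = 0.55 / 0.152 = 3.62 °C.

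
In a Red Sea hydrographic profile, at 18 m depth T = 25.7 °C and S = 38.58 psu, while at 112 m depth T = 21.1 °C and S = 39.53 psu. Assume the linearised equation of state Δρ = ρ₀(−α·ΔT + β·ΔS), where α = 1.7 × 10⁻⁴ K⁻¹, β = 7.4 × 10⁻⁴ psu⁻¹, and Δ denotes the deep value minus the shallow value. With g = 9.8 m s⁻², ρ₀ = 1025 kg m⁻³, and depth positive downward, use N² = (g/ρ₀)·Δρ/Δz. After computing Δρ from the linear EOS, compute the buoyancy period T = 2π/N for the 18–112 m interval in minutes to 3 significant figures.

ΔT = -4.6 K, ΔS = +0.95 psu (deep − shallow).
Δρ/ρ₀ = −αΔT + βΔS = 7.82 × 10⁻⁴ + 7.03 × 10⁻⁴ = 1.485 × 10⁻³, so Δρ ≈ 1.522 kg m⁻³.
N² = (g/ρ₀)·Δρ/Δz = g·(Δρ/ρ₀)/Δz = 9.8 × 1.485 × 10⁻³ / 94 = 1.5482 × 10⁻⁴ s⁻².
N = √(1.5482 × 10⁻⁴) = 0.012443 rad s⁻¹ → T = 2π/N = 504.96 s = 8.4160 min ≈ 8.42 min.

8.42 min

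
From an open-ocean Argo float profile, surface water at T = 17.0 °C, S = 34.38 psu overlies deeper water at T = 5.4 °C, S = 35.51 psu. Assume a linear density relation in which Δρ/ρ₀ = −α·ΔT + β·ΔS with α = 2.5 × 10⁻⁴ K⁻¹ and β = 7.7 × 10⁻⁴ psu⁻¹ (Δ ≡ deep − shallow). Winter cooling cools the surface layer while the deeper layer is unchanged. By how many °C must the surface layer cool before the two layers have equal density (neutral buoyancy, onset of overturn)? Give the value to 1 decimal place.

15.1 °C

Neutral buoyancy requires Δρ = 0, i.e. −α(T_deep − T_surf′) + β(S_deep − S_surf) = 0.
T_surf′ = T_deep − (β/α)·ΔS = 5.4 − (7.7 × 10⁻⁴/2.5 × 10⁻⁴)·(+1.13) = 1.920 °C.
Cooling required: 17.0 − (1.920) = 15.080 °C.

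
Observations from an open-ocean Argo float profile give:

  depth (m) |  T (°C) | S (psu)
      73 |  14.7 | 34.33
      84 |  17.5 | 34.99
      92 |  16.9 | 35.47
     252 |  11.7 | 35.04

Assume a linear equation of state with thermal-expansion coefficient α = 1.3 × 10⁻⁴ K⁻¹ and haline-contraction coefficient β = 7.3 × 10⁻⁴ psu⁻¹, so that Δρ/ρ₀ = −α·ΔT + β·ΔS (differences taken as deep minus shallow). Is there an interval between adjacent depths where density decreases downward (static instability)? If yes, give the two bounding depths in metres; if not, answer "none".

Evaluate Δρ/ρ₀ = −αΔT + βΔS across each adjacent pair:
  73–84 m: −αΔT+βΔS = −(1.3 × 10⁻⁴)(+2.8)+(7.3 × 10⁻⁴)(+0.66) = 1.2 × 10⁻⁴ → stable
  84–92 m: −αΔT+βΔS = −(1.3 × 10⁻⁴)(-0.6)+(7.3 × 10⁻⁴)(+0.48) = 4.3 × 10⁻⁴ → stable
  92–252 m: −αΔT+βΔS = −(1.3 × 10⁻⁴)(-5.2)+(7.3 × 10⁻⁴)(-0.43) = 3.6 × 10⁻⁴ → stable
Every interval has Δρ > 0: the column is stably stratified throughout.

none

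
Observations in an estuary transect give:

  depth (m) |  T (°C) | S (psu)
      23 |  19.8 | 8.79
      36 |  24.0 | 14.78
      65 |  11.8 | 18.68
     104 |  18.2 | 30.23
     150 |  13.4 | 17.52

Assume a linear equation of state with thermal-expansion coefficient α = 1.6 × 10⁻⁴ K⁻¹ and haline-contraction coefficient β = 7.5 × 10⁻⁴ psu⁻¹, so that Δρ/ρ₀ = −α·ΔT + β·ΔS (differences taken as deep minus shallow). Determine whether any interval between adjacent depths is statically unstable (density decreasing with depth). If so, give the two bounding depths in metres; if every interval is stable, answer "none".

104–150 m

Evaluate Δρ/ρ₀ = −αΔT + βΔS across each adjacent pair:
  23–36 m: −αΔT+βΔS = −(1.6 × 10⁻⁴)(+4.2)+(7.5 × 10⁻⁴)(+5.99) = 3.8 × 10⁻³ → stable
  36–65 m: −αΔT+βΔS = −(1.6 × 10⁻⁴)(-12.2)+(7.5 × 10⁻⁴)(+3.90) = 4.9 × 10⁻³ → stable
  65–104 m: −αΔT+βΔS = −(1.6 × 10⁻⁴)(+6.4)+(7.5 × 10⁻⁴)(+11.55) = 7.6 × 10⁻³ → stable
  104–150 m: −αΔT+βΔS = −(1.6 × 10⁻⁴)(-4.8)+(7.5 × 10⁻⁴)(-12.71) = -8.8 × 10⁻³ → UNSTABLE
The 104–150 m interval has Δρ < 0: lighter water underlies denser water.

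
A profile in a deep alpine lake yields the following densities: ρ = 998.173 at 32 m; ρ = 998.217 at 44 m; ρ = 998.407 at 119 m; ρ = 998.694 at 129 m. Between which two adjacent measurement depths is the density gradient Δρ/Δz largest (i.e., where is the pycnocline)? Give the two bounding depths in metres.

Compute the density gradient over each adjacent pair:
  32–44 m: Δρ/Δz = 0.044/12 = 3.7 × 10⁻³ kg m⁻⁴
  44–119 m: Δρ/Δz = 0.190/75 = 2.5 × 10⁻³ kg m⁻⁴
  119–129 m: Δρ/Δz = 0.287/10 = 0.029 kg m⁻⁴
The largest gradient is in the 119–129 m interval — the pycnocline.

119–129 m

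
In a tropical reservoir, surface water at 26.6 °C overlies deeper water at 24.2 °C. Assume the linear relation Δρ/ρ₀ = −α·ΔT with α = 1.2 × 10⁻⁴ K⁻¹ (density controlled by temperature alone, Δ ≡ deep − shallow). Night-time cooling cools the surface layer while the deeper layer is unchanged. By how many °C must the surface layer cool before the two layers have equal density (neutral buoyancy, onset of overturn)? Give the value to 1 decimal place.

With temperature the only control, equal density requires T_surf′ = T_deep.
T_surf′ = 24.2 °C.
Cooling required: 26.6 − 24.2 = 2.4 °C.

2.4 °C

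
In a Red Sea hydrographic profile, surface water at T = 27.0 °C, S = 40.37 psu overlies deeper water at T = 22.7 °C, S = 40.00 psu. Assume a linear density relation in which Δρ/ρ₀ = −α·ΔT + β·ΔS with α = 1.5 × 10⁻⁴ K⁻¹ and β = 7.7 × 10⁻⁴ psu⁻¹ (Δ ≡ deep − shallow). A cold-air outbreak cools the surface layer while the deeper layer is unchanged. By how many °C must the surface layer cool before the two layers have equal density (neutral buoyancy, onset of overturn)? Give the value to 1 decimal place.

Neutral buoyancy requires Δρ = 0, i.e. −α(T_deep − T_surf′) + β(S_deep − S_surf) = 0.
T_surf′ = T_deep − (β/α)·ΔS = 22.7 − (7.7 × 10⁻⁴/1.5 × 10⁻⁴)·(-0.37) = 24.599 °C.
Cooling required: 27.0 − (24.599) = 2.401 °C.

2.4 °C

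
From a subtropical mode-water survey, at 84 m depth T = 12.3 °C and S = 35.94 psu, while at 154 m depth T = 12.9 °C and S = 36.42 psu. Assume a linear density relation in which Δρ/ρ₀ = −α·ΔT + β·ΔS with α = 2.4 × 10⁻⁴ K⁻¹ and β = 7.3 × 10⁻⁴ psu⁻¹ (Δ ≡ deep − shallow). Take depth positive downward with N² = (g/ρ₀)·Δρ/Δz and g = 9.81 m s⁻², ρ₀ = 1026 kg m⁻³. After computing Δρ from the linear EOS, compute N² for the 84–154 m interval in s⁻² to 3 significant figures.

ΔT = +0.6 K, ΔS = +0.48 psu (deep − shallow).
Δρ/ρ₀ = −αΔT + βΔS = -1.44 × 10⁻⁴ + 3.504 × 10⁻⁴ = 2.064 × 10⁻⁴, so Δρ ≈ 0.2118 kg m⁻³.
N² = (g/ρ₀)·Δρ/Δz = g·(Δρ/ρ₀)/Δz = 9.81 × 2.064 × 10⁻⁴ / 70 = 2.8925 × 10⁻⁵ s⁻² ≈ 2.89 × 10⁻⁵ s⁻².

2.89 × 10⁻⁵ s⁻²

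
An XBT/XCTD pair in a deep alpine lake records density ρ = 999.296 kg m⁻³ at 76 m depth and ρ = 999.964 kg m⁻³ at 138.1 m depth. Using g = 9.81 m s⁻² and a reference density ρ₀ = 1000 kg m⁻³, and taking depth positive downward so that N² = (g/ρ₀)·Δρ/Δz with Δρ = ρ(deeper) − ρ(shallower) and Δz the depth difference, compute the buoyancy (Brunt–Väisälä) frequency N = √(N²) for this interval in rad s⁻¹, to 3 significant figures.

Δρ = 999.964 − 999.296 = 0.668 kg m⁻³ over Δz = 138.1 − 76 = 62.1 m.
N² = (9.81/1000) × (0.668/62.1) = 1.0552 × 10⁻⁴ s⁻².
N = √(1.0552 × 10⁻⁴) = 0.010272 rad s⁻¹ ≈ 0.0103 rad s⁻¹.

0.0103 rad s⁻¹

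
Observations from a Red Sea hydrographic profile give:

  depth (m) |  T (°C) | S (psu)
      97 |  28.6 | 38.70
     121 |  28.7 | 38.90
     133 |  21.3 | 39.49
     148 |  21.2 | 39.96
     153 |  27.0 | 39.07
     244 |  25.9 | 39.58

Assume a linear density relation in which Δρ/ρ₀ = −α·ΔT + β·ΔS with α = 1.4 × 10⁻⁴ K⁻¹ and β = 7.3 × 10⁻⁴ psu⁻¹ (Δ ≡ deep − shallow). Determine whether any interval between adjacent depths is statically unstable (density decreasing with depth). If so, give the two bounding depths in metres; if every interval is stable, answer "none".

Evaluate Δρ/ρ₀ = −αΔT + βΔS across each adjacent pair:
  97–121 m: −αΔT+βΔS = −(1.4 × 10⁻⁴)(+0.1)+(7.3 × 10⁻⁴)(+0.20) = 1.3 × 10⁻⁴ → stable
  121–133 m: −αΔT+βΔS = −(1.4 × 10⁻⁴)(-7.4)+(7.3 × 10⁻⁴)(+0.59) = 1.5 × 10⁻³ → stable
  133–148 m: −αΔT+βΔS = −(1.4 × 10⁻⁴)(-0.1)+(7.3 × 10⁻⁴)(+0.47) = 3.6 × 10⁻⁴ → stable
  148–153 m: −αΔT+βΔS = −(1.4 × 10⁻⁴)(+5.8)+(7.3 × 10⁻⁴)(-0.89) = -1.5 × 10⁻³ → UNSTABLE
  153–244 m: −αΔT+βΔS = −(1.4 × 10⁻⁴)(-1.1)+(7.3 × 10⁻⁴)(+0.51) = 5.3 × 10⁻⁴ → stable
The 148–153 m interval has Δρ < 0: lighter water underlies denser water.

148–153 m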